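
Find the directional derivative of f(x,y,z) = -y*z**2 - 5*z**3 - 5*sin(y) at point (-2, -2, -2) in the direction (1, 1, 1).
-sqrt(3)*(5*cos(2) + 72)/3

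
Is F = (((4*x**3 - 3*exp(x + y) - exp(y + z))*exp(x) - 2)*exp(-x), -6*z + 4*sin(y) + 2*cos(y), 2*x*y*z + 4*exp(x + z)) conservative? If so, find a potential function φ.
No, ∇×F = (2*x*z + 6, -2*y*z - 4*exp(x + z) - exp(y + z), 3*exp(x + y) + exp(y + z)) ≠ 0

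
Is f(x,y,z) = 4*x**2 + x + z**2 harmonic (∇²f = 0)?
No, ∇²f = 10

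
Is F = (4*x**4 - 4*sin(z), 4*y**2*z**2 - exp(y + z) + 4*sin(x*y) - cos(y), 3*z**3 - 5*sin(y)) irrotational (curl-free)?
No, ∇×F = (-8*y**2*z + exp(y + z) - 5*cos(y), -4*cos(z), 4*y*cos(x*y))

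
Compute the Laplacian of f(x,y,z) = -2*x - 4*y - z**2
-2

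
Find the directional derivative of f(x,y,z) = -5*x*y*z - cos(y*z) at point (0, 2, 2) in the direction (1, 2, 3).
5*sqrt(14)*(-2 + sin(4))/7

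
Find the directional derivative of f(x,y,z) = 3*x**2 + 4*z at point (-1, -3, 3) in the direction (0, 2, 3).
12*sqrt(13)/13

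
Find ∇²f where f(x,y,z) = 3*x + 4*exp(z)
4*exp(z)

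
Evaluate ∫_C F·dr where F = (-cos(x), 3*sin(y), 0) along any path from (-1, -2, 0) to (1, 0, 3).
-3 - 2*sin(1) + 3*cos(2)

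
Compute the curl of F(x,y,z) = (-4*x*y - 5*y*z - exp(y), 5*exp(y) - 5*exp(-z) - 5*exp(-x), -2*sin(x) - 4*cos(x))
(-5*exp(-z), -5*y - 4*sin(x) + 2*cos(x), 4*x + 5*z + exp(y) + 5*exp(-x))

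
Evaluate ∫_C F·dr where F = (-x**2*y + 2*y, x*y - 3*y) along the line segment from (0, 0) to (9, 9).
-5751/4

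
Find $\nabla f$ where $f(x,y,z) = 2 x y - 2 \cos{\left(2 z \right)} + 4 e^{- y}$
(2*y, 2*x - 4*exp(-y), 4*sin(2*z))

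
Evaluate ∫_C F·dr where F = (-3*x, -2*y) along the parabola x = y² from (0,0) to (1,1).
-5/2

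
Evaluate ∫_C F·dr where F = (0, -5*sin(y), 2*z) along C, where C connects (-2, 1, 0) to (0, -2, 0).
-5*cos(1) + 5*cos(2)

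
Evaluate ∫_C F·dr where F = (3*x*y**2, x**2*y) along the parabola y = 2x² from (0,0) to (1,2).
10/3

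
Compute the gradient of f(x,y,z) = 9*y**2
(0, 18*y, 0)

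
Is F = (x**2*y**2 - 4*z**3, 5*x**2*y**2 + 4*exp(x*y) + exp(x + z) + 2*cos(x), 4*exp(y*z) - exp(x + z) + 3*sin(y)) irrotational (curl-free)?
No, ∇×F = (4*z*exp(y*z) - exp(x + z) + 3*cos(y), -12*z**2 + exp(x + z), -2*x**2*y + 10*x*y**2 + 4*y*exp(x*y) + exp(x + z) - 2*sin(x))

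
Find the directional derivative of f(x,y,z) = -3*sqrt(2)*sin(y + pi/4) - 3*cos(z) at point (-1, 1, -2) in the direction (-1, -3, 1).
-3*sqrt(11)*sin(2)/11 + 9*sqrt(22)*cos(pi/4 + 1)/11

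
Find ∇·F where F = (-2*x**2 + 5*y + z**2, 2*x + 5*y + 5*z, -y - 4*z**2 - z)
-4*x - 8*z + 4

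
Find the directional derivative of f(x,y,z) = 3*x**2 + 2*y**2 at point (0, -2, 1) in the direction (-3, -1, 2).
4*sqrt(14)/7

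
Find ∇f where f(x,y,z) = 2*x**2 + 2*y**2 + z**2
(4*x, 4*y, 2*z)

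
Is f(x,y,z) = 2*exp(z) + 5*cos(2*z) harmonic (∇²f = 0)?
No, ∇²f = 2*exp(z) - 20*cos(2*z)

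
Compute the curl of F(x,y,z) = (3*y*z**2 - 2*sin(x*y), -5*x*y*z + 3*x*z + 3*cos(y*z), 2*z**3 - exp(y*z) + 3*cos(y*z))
(5*x*y - 3*x + 3*y*sin(y*z) - z*exp(y*z) - 3*z*sin(y*z), 6*y*z, 2*x*cos(x*y) - 5*y*z - 3*z**2 + 3*z)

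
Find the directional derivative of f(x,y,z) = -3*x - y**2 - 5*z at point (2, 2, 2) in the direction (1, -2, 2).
-5/3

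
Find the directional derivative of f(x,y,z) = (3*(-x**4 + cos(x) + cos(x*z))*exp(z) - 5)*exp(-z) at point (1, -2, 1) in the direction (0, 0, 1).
-3*sin(1) + 5*exp(-1)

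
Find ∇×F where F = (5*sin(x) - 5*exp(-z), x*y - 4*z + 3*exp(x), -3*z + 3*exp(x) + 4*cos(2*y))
(4 - 8*sin(2*y), -3*exp(x) + 5*exp(-z), y + 3*exp(x))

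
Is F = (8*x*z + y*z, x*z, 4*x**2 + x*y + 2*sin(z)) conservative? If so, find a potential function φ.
Yes, F is conservative. φ = 4*x**2*z + x*y*z - 2*cos(z)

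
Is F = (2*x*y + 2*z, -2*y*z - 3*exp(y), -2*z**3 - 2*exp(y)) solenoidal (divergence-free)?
No, ∇·F = 2*y - 6*z**2 - 2*z - 3*exp(y)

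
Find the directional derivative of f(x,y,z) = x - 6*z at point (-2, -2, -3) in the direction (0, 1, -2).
12*sqrt(5)/5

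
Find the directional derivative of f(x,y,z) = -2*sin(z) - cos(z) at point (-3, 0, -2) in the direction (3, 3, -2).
sqrt(22)*(2*cos(2) + sin(2))/11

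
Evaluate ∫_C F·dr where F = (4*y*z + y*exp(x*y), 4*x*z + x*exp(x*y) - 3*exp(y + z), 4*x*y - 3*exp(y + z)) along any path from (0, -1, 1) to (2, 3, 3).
74 - 2*exp(6)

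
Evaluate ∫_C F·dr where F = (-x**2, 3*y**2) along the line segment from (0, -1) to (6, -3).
-98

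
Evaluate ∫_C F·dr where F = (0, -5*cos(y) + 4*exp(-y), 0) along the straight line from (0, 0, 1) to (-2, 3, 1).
-5*sin(3) - 4*exp(-3) + 4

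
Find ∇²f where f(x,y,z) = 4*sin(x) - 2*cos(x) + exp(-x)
-4*sin(x) + 2*cos(x) + exp(-x)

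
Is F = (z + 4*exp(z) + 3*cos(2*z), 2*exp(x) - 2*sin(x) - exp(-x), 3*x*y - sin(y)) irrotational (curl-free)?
No, ∇×F = (3*x - cos(y), -3*y + 4*exp(z) - 6*sin(2*z) + 1, -2*cos(x) + sinh(x) + 3*cosh(x))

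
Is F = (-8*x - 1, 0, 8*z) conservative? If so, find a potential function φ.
Yes, F is conservative. φ = -4*x**2 - x + 4*z**2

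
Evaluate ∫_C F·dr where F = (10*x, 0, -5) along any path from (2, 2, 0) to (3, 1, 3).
10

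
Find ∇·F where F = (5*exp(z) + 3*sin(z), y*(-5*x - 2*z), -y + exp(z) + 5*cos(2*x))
-5*x - 2*z + exp(z)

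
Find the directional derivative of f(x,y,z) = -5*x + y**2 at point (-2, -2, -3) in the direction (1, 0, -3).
-sqrt(10)/2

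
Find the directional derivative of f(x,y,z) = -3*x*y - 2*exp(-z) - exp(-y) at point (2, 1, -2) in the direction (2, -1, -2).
(-4*exp(3) - 1)*exp(-1)/3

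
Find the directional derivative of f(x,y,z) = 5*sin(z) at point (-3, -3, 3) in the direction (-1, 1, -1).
-5*sqrt(3)*cos(3)/3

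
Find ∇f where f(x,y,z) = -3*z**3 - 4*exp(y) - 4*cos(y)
(0, -4*exp(y) + 4*sin(y), -9*z**2)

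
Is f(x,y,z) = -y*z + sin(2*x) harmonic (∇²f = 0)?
No, ∇²f = -4*sin(2*x)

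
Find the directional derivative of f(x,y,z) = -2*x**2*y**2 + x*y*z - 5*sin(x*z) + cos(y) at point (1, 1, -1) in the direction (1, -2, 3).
sqrt(14)*(-5*cos(1) + sin(1) + 4)/7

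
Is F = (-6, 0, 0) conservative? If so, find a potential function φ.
Yes, F is conservative. φ = -6*x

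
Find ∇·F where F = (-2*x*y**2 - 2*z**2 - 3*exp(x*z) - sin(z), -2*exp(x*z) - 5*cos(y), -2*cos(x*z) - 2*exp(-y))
2*x*sin(x*z) - 2*y**2 - 3*z*exp(x*z) + 5*sin(y)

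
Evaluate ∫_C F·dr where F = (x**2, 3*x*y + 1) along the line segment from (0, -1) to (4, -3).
142/3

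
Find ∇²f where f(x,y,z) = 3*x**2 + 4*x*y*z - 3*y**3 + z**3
-18*y + 6*z + 6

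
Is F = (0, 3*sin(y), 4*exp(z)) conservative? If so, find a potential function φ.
Yes, F is conservative. φ = 4*exp(z) - 3*cos(y)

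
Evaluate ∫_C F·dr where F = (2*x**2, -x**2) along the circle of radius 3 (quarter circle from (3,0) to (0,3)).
-36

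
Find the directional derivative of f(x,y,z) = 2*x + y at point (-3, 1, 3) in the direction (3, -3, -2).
3*sqrt(22)/22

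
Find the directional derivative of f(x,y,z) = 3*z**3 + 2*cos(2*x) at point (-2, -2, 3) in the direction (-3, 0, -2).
-6*sqrt(13)*(2*sin(4) + 27)/13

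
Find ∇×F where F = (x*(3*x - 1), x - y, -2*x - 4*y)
(-4, 2, 1)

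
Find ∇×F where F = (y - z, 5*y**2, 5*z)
(0, -1, -1)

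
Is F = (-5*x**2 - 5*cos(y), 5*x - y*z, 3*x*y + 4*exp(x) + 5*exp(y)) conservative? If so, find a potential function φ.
No, ∇×F = (3*x + y + 5*exp(y), -3*y - 4*exp(x), 5 - 5*sin(y)) ≠ 0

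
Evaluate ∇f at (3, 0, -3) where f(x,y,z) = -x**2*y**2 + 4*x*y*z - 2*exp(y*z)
(0, -30, 0)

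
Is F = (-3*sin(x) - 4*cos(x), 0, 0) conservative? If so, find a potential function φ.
Yes, F is conservative. φ = -4*sin(x) + 3*cos(x)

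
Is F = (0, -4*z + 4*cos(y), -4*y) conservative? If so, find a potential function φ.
Yes, F is conservative. φ = -4*y*z + 4*sin(y)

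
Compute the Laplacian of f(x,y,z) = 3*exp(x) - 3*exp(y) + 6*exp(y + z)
3*exp(x) - 3*exp(y) + 12*exp(y + z)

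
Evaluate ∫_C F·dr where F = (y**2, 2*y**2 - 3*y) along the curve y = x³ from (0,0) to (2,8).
5536/21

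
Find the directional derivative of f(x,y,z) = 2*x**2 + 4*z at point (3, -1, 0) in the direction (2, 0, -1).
4*sqrt(5)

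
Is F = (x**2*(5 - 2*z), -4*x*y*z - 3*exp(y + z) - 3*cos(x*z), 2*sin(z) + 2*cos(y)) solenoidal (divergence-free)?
No, ∇·F = -8*x*z + 10*x - 3*exp(y + z) + 2*cos(z)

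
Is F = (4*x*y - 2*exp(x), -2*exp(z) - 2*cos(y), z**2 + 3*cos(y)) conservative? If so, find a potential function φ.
No, ∇×F = (2*exp(z) - 3*sin(y), 0, -4*x) ≠ 0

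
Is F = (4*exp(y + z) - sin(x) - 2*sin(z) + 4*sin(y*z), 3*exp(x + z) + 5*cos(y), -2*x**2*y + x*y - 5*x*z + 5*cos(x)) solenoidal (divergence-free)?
No, ∇·F = -5*x - 5*sin(y) - cos(x)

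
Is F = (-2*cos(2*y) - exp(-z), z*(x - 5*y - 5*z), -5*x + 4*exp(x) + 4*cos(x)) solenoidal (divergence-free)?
No, ∇·F = -5*z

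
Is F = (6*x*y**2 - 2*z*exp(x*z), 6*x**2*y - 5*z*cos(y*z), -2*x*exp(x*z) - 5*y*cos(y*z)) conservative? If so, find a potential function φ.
Yes, F is conservative. φ = 3*x**2*y**2 - 2*exp(x*z) - 5*sin(y*z)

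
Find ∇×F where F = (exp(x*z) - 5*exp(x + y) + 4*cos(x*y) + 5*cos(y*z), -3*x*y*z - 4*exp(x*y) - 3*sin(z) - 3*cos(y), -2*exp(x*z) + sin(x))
(3*x*y + 3*cos(z), x*exp(x*z) - 5*y*sin(y*z) + 2*z*exp(x*z) - cos(x), 4*x*sin(x*y) - 3*y*z - 4*y*exp(x*y) + 5*z*sin(y*z) + 5*exp(x + y))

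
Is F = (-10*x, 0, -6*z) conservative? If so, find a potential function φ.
Yes, F is conservative. φ = -5*x**2 - 3*z**2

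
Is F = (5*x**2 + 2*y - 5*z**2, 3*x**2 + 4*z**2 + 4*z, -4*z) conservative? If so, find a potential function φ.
No, ∇×F = (-8*z - 4, -10*z, 6*x - 2) ≠ 0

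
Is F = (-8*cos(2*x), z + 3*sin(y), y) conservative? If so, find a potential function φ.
Yes, F is conservative. φ = y*z - 4*sin(2*x) - 3*cos(y)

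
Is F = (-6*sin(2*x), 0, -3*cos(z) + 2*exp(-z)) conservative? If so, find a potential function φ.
Yes, F is conservative. φ = -3*sin(z) + 3*cos(2*x) - 2*exp(-z)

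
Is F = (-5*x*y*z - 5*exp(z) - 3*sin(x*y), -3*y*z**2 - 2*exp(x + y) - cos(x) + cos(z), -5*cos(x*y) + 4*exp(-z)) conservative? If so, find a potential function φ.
No, ∇×F = (5*x*sin(x*y) + 6*y*z + sin(z), -5*x*y - 5*y*sin(x*y) - 5*exp(z), 5*x*z + 3*x*cos(x*y) - 2*exp(x + y) + sin(x)) ≠ 0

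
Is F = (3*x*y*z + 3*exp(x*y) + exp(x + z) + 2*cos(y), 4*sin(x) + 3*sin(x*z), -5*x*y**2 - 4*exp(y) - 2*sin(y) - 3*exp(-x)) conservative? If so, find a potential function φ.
No, ∇×F = (-10*x*y - 3*x*cos(x*z) - 4*exp(y) - 2*cos(y), 3*x*y + 5*y**2 + exp(x + z) - 3*exp(-x), -3*x*z - 3*x*exp(x*y) + 3*z*cos(x*z) + 2*sin(y) + 4*cos(x)) ≠ 0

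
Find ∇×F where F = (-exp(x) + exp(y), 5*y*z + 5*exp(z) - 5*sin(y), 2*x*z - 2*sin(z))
(-5*y - 5*exp(z), -2*z, -exp(y))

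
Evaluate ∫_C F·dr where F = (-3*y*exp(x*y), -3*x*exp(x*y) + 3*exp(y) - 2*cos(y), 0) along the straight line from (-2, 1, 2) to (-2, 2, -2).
-3*E - 2*sin(2) - 3*exp(-4) + 3*exp(-2) + 2*sin(1) + 3*exp(2)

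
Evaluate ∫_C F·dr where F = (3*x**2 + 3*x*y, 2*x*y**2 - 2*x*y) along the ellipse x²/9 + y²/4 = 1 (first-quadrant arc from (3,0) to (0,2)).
-53 + 3*pi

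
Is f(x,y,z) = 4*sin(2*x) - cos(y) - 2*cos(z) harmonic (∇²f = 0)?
No, ∇²f = -16*sin(2*x) + cos(y) + 2*cos(z)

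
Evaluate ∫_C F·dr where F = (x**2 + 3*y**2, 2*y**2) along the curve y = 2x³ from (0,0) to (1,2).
155/21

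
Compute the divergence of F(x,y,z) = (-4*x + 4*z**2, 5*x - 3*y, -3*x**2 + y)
-7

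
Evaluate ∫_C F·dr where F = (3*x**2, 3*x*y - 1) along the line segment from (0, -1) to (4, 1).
66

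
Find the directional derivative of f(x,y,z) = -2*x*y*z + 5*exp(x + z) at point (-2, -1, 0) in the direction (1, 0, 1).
sqrt(2)*(5 - 2*exp(2))*exp(-2)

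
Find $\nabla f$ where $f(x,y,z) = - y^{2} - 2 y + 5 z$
(0, -2*y - 2, 5)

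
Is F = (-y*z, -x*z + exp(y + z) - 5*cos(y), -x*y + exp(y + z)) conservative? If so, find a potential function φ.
Yes, F is conservative. φ = -x*y*z + exp(y + z) - 5*sin(y)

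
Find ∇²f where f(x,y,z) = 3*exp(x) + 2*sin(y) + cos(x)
3*exp(x) - 2*sin(y) - cos(x)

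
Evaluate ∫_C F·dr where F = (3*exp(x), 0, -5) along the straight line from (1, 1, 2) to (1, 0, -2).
20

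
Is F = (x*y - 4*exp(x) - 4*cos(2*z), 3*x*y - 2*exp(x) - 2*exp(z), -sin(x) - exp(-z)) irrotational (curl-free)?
No, ∇×F = (2*exp(z), 8*sin(2*z) + cos(x), -x + 3*y - 2*exp(x))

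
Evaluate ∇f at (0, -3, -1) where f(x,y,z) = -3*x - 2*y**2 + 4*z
(-3, 12, 4)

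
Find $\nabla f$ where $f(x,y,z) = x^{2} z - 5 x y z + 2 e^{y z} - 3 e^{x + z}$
(2*x*z - 5*y*z - 3*exp(x + z), z*(-5*x + 2*exp(y*z)), x**2 - 5*x*y + 2*y*exp(y*z) - 3*exp(x + z))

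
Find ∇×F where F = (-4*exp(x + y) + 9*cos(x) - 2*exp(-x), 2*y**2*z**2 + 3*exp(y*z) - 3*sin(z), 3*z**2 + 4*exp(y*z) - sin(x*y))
(-x*cos(x*y) - 4*y**2*z - 3*y*exp(y*z) + 4*z*exp(y*z) + 3*cos(z), y*cos(x*y), 4*exp(x + y))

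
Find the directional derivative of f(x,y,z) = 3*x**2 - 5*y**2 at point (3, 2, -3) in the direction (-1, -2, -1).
11*sqrt(6)/3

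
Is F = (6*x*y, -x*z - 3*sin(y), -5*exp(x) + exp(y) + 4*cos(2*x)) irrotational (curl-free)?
No, ∇×F = (x + exp(y), 5*exp(x) + 8*sin(2*x), -6*x - z)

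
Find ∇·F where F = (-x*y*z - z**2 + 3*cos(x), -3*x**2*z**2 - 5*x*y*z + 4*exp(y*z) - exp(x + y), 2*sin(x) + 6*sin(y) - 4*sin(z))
-5*x*z - y*z + 4*z*exp(y*z) - exp(x + y) - 3*sin(x) - 4*cos(z)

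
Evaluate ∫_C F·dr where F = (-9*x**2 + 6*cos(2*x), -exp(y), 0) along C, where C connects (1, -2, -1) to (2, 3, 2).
-21 - exp(3) - 3*sin(2) + 3*sin(4) + exp(-2)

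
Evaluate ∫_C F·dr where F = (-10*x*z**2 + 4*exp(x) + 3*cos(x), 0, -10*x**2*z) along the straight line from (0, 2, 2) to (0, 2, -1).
0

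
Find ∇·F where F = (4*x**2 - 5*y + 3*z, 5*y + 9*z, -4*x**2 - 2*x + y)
8*x + 5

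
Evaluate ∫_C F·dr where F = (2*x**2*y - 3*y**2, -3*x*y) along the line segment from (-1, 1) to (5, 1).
66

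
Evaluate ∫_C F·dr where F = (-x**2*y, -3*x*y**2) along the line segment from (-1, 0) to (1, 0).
0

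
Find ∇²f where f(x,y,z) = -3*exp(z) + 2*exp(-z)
-3*exp(z) + 2*exp(-z)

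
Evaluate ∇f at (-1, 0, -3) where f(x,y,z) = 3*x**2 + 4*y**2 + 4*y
(-6, 4, 0)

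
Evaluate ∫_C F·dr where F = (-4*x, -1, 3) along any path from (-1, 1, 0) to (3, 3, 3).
-9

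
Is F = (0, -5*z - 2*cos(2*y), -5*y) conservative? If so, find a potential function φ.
Yes, F is conservative. φ = -5*y*z - sin(2*y)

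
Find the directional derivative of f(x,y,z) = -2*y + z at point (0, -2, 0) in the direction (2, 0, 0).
0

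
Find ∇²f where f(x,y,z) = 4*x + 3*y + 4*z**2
8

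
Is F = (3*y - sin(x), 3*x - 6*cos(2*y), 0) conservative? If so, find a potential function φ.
Yes, F is conservative. φ = 3*x*y - 3*sin(2*y) + cos(x)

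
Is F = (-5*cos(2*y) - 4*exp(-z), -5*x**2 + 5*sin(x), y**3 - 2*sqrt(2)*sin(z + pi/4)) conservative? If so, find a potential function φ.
No, ∇×F = (3*y**2, 4*exp(-z), -10*x - 10*sin(2*y) + 5*cos(x)) ≠ 0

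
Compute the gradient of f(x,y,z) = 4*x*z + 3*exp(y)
(4*z, 3*exp(y), 4*x)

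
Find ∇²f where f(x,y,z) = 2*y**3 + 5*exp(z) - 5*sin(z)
12*y + 5*exp(z) + 5*sin(z)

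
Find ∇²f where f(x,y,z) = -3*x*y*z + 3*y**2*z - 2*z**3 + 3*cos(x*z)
-3*x**2*cos(x*z) - 3*z**2*cos(x*z) - 6*z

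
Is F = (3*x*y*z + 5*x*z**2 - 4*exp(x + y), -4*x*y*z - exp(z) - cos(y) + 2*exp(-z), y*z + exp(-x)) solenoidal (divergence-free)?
No, ∇·F = -4*x*z + 3*y*z + y + 5*z**2 - 4*exp(x + y) + sin(y)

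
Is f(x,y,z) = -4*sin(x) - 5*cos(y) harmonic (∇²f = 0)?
No, ∇²f = 4*sin(x) + 5*cos(y)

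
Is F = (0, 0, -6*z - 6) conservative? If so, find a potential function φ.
Yes, F is conservative. φ = 3*z*(-z - 2)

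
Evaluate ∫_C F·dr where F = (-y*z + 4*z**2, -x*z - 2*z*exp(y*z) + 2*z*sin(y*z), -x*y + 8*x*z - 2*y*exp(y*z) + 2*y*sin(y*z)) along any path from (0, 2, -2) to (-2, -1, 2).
-36 + 2*cos(4) - 2*exp(-2) + 2*exp(-4) - 2*cos(2)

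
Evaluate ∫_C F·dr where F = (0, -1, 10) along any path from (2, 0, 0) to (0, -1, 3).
31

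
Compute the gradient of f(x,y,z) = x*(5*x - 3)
(10*x - 3, 0, 0)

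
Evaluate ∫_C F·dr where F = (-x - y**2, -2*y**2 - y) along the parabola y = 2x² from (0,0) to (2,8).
-6014/15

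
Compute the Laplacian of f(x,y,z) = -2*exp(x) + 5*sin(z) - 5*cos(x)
-2*exp(x) - 5*sin(z) + 5*cos(x)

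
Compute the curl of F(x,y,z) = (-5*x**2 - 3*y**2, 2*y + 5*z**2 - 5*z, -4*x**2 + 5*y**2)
(10*y - 10*z + 5, 8*x, 6*y)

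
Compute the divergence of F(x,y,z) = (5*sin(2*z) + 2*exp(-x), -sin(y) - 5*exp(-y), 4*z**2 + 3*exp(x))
8*z - cos(y) + 5*exp(-y) - 2*exp(-x)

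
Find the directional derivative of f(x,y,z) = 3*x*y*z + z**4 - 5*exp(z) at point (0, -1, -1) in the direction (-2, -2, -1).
-2/3 + 5*exp(-1)/3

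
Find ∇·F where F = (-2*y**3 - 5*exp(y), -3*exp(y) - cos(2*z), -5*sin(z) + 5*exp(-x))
-3*exp(y) - 5*cos(z)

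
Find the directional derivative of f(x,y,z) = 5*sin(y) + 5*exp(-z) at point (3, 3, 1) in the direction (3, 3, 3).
5*sqrt(3)*(E*cos(3) - 1)*exp(-1)/3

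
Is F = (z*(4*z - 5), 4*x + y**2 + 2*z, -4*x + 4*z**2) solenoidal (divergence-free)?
No, ∇·F = 2*y + 8*z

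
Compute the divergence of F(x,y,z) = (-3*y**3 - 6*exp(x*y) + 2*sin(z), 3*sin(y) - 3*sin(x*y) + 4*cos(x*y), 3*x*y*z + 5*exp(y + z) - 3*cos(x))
3*x*y - 4*x*sin(x*y) - 3*x*cos(x*y) - 6*y*exp(x*y) + 5*exp(y + z) + 3*cos(y)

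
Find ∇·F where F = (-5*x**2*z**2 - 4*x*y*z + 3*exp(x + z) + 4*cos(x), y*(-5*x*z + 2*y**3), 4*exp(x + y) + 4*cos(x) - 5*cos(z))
-10*x*z**2 - 5*x*z + 8*y**3 - 4*y*z + 3*exp(x + z) - 4*sin(x) + 5*sin(z)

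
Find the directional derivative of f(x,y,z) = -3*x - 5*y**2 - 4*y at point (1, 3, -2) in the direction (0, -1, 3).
17*sqrt(10)/5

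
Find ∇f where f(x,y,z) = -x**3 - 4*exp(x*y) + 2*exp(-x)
(-3*x**2 - 4*y*exp(x*y) - 2*exp(-x), -4*x*exp(x*y), 0)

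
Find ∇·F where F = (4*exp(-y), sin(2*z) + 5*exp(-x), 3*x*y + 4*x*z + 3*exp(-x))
4*x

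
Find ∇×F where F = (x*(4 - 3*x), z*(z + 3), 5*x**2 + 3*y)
(-2*z, -10*x, 0)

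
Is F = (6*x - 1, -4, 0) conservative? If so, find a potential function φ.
Yes, F is conservative. φ = 3*x**2 - x - 4*y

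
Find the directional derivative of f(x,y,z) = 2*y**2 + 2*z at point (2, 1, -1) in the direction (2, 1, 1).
sqrt(6)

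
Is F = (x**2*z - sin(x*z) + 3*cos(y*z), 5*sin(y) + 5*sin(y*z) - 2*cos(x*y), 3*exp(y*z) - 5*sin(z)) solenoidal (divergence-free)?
No, ∇·F = 2*x*z + 2*x*sin(x*y) + 3*y*exp(y*z) - z*cos(x*z) + 5*z*cos(y*z) + 5*cos(y) - 5*cos(z)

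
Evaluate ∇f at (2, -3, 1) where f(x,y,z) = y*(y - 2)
(0, -8, 0)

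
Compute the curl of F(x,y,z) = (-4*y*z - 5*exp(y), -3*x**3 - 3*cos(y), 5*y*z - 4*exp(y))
(5*z - 4*exp(y), -4*y, -9*x**2 + 4*z + 5*exp(y))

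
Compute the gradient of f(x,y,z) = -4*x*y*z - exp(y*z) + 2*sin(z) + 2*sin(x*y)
(2*y*(-2*z + cos(x*y)), -4*x*z + 2*x*cos(x*y) - z*exp(y*z), -4*x*y - y*exp(y*z) + 2*cos(z))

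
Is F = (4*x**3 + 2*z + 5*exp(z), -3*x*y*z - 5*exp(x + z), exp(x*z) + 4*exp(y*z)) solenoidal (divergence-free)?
No, ∇·F = 12*x**2 - 3*x*z + x*exp(x*z) + 4*y*exp(y*z)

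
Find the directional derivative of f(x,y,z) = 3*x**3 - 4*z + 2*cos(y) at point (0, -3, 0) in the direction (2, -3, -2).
2*sqrt(17)*(4 - 3*sin(3))/17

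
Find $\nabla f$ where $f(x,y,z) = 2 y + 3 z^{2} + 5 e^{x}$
(5*exp(x), 2, 6*z)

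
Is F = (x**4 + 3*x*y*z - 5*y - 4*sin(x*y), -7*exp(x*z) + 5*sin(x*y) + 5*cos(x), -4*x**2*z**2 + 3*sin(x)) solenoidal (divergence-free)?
No, ∇·F = 4*x**3 - 8*x**2*z + 5*x*cos(x*y) + 3*y*z - 4*y*cos(x*y)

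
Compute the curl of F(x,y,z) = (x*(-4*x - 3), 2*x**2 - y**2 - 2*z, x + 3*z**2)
(2, -1, 4*x)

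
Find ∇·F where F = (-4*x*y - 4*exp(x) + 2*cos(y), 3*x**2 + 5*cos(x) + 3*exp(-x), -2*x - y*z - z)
-5*y - 4*exp(x) - 1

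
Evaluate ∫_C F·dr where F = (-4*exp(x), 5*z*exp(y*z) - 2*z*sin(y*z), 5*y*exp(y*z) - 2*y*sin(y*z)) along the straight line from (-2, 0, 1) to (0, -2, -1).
-11 + 2*cos(2) + sinh(2) + 9*cosh(2)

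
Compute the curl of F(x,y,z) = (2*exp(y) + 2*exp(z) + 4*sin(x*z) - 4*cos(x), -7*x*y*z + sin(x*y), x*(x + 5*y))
(x*(7*y + 5), 4*x*cos(x*z) - 2*x - 5*y + 2*exp(z), -7*y*z + y*cos(x*y) - 2*exp(y))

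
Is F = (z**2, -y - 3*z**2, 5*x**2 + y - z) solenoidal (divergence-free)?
No, ∇·F = -2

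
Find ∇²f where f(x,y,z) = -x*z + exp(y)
exp(y)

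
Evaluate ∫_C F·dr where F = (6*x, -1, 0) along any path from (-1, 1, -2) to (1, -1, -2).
2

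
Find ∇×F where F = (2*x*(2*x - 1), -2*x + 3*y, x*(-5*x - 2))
(0, 10*x + 2, -2)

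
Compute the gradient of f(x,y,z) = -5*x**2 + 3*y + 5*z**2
(-10*x, 3, 10*z)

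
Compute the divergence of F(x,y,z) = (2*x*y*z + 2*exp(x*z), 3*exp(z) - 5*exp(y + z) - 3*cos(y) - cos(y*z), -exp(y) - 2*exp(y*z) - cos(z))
2*y*z - 2*y*exp(y*z) + 2*z*exp(x*z) + z*sin(y*z) - 5*exp(y + z) + 3*sin(y) + sin(z)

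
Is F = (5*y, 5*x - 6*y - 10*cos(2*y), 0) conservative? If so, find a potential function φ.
Yes, F is conservative. φ = 5*x*y - 3*y**2 - 5*sin(2*y)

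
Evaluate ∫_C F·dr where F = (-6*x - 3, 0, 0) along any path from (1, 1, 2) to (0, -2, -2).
6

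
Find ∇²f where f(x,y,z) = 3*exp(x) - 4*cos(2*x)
3*exp(x) + 16*cos(2*x)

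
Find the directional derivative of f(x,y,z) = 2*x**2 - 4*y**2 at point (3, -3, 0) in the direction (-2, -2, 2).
-12*sqrt(3)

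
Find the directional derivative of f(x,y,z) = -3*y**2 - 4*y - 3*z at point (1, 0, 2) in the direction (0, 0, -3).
3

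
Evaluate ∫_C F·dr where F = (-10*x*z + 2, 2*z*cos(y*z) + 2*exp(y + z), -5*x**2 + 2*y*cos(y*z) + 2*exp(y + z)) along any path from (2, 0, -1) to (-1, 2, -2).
-14 - 2*exp(-1) - 2*sin(4)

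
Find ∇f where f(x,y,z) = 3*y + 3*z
(0, 3, 3)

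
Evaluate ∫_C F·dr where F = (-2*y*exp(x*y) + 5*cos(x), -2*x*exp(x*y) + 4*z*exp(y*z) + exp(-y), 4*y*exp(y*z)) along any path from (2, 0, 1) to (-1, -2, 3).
-3*exp(2) - 5*sin(2) - 5*sin(1) - 1 + 4*exp(-6)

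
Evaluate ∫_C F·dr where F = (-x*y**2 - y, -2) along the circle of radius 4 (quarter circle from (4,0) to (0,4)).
4*pi + 56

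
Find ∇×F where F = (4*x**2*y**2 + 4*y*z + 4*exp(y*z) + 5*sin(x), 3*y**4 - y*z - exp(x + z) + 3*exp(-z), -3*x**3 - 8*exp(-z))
(y + exp(x + z) + 3*exp(-z), 9*x**2 + 4*y*exp(y*z) + 4*y, -8*x**2*y - 4*z*exp(y*z) - 4*z - exp(x + z))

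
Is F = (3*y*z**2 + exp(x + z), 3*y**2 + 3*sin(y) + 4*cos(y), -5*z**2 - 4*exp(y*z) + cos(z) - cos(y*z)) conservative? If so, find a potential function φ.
No, ∇×F = (z*(-4*exp(y*z) + sin(y*z)), 6*y*z + exp(x + z), -3*z**2) ≠ 0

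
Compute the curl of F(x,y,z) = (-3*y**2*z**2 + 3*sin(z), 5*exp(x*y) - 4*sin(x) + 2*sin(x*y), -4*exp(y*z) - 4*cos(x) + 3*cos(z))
(-4*z*exp(y*z), -6*y**2*z - 4*sin(x) + 3*cos(z), 6*y*z**2 + 5*y*exp(x*y) + 2*y*cos(x*y) - 4*cos(x))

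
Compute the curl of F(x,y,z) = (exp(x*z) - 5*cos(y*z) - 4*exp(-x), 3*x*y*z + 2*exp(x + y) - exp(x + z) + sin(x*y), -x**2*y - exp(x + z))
(-x**2 - 3*x*y + exp(x + z), 2*x*y + x*exp(x*z) + 5*y*sin(y*z) + exp(x + z), 3*y*z + y*cos(x*y) - 5*z*sin(y*z) + 2*exp(x + y) - exp(x + z))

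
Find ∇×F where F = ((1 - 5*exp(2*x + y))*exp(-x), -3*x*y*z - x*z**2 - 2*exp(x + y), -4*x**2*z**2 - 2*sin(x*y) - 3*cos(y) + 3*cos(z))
(3*x*y + 2*x*z - 2*x*cos(x*y) + 3*sin(y), 8*x*z**2 + 2*y*cos(x*y), -3*y*z - z**2 + 3*exp(x + y))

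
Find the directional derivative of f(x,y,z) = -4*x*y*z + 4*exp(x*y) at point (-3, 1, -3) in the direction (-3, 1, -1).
12*sqrt(11)*(-7*exp(3) - 2)*exp(-3)/11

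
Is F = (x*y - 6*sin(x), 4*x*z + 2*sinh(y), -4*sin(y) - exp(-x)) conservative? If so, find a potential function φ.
No, ∇×F = (-4*x - 4*cos(y), -exp(-x), -x + 4*z) ≠ 0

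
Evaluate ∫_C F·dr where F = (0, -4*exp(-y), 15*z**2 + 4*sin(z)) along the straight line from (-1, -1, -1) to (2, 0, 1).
14 - 4*E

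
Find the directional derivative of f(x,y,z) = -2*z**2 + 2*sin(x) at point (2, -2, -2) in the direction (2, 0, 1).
4*sqrt(5)*(cos(2) + 2)/5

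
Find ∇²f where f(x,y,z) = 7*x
0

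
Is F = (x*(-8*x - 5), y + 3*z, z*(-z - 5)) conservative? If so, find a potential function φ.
No, ∇×F = (-3, 0, 0) ≠ 0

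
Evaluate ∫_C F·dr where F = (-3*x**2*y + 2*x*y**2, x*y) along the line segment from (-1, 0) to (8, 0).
0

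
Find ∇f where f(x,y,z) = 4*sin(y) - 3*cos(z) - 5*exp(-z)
(0, 4*cos(y), 3*sin(z) + 5*exp(-z))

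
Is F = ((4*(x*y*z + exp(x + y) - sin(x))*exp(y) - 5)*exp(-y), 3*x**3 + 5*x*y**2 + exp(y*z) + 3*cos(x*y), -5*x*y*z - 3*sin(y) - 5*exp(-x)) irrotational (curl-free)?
No, ∇×F = (-5*x*z - y*exp(y*z) - 3*cos(y), 4*x*y + 5*y*z - 5*exp(-x), 9*x**2 - 4*x*z + 5*y**2 - 3*y*sin(x*y) - 4*exp(x + y) - 5*exp(-y))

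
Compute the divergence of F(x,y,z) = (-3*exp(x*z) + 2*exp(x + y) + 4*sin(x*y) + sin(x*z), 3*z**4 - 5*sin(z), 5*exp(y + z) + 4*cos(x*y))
4*y*cos(x*y) - 3*z*exp(x*z) + z*cos(x*z) + 2*exp(x + y) + 5*exp(y + z)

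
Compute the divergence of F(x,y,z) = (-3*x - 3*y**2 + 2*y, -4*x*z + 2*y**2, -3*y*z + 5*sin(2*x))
y - 3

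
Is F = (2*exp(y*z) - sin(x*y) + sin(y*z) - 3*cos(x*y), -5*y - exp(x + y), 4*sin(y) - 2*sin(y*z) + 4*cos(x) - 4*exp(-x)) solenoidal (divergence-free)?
No, ∇·F = 3*y*sin(x*y) - y*cos(x*y) - 2*y*cos(y*z) - exp(x + y) - 5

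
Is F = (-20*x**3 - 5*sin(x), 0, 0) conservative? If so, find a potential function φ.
Yes, F is conservative. φ = -5*x**4 + 5*cos(x)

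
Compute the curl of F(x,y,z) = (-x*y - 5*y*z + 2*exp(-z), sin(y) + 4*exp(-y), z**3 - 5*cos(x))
(0, -5*y - 5*sin(x) - 2*exp(-z), x + 5*z)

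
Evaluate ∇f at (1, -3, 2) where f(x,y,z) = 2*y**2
(0, -12, 0)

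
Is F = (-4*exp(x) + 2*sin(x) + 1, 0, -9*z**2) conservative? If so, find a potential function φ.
Yes, F is conservative. φ = x - 3*z**3 - 4*exp(x) - 2*cos(x)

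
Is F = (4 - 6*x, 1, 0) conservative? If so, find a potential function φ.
Yes, F is conservative. φ = -3*x**2 + 4*x + y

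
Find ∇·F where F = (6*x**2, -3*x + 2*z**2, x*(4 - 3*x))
12*x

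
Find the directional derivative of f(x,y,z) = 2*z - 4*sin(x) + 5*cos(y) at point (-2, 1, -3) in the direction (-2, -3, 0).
sqrt(13)*(8*cos(2) + 15*sin(1))/13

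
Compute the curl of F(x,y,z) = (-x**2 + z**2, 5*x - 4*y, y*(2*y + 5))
(4*y + 5, 2*z, 5)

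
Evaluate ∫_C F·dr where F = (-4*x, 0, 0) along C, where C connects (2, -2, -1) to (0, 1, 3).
8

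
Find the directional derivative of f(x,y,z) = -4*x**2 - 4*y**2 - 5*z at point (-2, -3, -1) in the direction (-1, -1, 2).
-25*sqrt(6)/3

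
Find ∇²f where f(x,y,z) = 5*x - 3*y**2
-6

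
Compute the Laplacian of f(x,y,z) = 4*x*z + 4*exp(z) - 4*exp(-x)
4*exp(z) - 4*exp(-x)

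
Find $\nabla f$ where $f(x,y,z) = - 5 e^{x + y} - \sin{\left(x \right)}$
(-5*exp(x + y) - cos(x), -5*exp(x + y), 0)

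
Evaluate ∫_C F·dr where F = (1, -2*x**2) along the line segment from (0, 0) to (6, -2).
54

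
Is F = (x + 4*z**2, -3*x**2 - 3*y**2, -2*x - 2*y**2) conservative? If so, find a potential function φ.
No, ∇×F = (-4*y, 8*z + 2, -6*x) ≠ 0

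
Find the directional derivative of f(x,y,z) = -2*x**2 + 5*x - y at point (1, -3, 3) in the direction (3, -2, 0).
5*sqrt(13)/13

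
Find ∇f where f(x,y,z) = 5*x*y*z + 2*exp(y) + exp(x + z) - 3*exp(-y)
(5*y*z + exp(x + z), 5*x*z - sinh(y) + 5*cosh(y), 5*x*y + exp(x + z))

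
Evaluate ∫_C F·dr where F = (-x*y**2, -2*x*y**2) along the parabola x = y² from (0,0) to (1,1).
-11/15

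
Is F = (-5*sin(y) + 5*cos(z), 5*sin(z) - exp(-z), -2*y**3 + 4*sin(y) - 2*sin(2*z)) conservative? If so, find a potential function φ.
No, ∇×F = (-6*y**2 + 4*cos(y) - 5*cos(z) - exp(-z), -5*sin(z), 5*cos(y)) ≠ 0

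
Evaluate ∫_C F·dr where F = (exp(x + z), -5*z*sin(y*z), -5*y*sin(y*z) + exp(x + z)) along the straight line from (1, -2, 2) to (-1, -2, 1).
-exp(3) + 5*cos(2) + 1 - 5*cos(4)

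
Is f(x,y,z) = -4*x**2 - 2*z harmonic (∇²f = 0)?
No, ∇²f = -8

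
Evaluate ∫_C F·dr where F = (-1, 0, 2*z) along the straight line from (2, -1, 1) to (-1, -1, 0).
2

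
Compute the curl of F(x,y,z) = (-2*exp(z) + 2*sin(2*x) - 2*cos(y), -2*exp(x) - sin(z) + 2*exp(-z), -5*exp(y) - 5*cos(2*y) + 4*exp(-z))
(-5*exp(y) + 10*sin(2*y) + cos(z) + 2*exp(-z), -2*exp(z), -2*exp(x) - 2*sin(y))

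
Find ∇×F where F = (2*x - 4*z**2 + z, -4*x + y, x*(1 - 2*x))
(0, 4*x - 8*z, -4)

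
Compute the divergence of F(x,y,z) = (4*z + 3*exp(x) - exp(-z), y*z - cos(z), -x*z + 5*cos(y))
-x + z + 3*exp(x)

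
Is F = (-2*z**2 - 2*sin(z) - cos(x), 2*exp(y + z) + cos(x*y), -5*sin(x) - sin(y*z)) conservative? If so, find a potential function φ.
No, ∇×F = (-z*cos(y*z) - 2*exp(y + z), -4*z + 5*cos(x) - 2*cos(z), -y*sin(x*y)) ≠ 0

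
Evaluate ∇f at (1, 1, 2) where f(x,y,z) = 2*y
(0, 2, 0)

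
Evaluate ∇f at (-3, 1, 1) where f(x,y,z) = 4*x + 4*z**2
(4, 0, 8)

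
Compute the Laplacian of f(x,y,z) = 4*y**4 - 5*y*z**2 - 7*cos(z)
48*y**2 - 10*y + 7*cos(z)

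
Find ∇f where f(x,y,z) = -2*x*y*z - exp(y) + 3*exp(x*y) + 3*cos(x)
(-2*y*z + 3*y*exp(x*y) - 3*sin(x), -2*x*z + 3*x*exp(x*y) - exp(y), -2*x*y)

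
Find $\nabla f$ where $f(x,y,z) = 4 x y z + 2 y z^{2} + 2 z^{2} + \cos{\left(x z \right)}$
(z*(4*y - sin(x*z)), 2*z*(2*x + z), 4*x*y - x*sin(x*z) + 4*y*z + 4*z)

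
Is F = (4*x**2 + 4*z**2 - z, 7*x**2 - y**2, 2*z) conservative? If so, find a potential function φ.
No, ∇×F = (0, 8*z - 1, 14*x) ≠ 0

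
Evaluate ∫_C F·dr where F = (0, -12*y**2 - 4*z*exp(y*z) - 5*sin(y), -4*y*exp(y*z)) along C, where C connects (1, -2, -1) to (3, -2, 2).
-(4 - 4*exp(6))*exp(-4)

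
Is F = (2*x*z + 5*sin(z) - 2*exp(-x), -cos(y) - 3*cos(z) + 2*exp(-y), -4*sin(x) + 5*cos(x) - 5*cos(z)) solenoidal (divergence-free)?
No, ∇·F = 2*z + sin(y) + 5*sin(z) - 2*exp(-y) + 2*exp(-x)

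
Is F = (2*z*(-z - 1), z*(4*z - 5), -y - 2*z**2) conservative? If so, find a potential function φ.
No, ∇×F = (4 - 8*z, -4*z - 2, 0) ≠ 0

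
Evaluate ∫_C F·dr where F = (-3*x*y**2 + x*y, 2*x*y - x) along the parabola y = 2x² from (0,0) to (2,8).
-424/15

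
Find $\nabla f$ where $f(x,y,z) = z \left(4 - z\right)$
(0, 0, 4 - 2*z)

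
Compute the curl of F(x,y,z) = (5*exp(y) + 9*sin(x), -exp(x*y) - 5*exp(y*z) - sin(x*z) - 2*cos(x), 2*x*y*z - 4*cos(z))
(2*x*z + x*cos(x*z) + 5*y*exp(y*z), -2*y*z, -y*exp(x*y) - z*cos(x*z) - 5*exp(y) + 2*sin(x))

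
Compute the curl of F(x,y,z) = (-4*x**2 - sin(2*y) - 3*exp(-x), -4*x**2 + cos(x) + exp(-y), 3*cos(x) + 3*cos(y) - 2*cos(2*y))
((8*cos(y) - 3)*sin(y), 3*sin(x), -8*x - sin(x) + 2*cos(2*y))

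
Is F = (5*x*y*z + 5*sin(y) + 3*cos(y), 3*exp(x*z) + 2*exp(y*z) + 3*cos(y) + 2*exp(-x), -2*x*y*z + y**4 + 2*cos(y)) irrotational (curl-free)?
No, ∇×F = (-2*x*z - 3*x*exp(x*z) + 4*y**3 - 2*y*exp(y*z) - 2*sin(y), y*(5*x + 2*z), -5*x*z + 3*z*exp(x*z) + 3*sin(y) - 5*cos(y) - 2*exp(-x))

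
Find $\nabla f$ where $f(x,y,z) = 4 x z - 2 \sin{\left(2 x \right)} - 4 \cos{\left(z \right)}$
(4*z - 4*cos(2*x), 0, 4*x + 4*sin(z))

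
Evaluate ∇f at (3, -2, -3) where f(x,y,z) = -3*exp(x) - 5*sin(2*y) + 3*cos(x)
(-3*exp(3) - 3*sin(3), -10*cos(4), 0)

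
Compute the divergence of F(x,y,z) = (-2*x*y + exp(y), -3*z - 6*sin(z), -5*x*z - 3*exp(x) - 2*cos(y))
-5*x - 2*y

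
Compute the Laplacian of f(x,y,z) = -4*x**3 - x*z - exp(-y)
-24*x - exp(-y)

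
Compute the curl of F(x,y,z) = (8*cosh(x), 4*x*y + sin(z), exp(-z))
(-cos(z), 0, 4*y)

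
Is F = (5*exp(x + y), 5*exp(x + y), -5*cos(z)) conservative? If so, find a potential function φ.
Yes, F is conservative. φ = 5*exp(x + y) - 5*sin(z)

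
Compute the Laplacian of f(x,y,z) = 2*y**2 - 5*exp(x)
4 - 5*exp(x)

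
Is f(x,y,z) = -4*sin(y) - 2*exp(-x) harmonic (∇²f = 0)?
No, ∇²f = 4*sin(y) - 2*exp(-x)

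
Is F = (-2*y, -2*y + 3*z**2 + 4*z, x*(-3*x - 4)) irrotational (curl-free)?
No, ∇×F = (-6*z - 4, 6*x + 4, 2)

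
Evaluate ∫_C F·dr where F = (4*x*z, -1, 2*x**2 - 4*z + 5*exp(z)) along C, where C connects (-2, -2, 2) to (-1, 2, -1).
-5*exp(2) - 16 + 5*exp(-1)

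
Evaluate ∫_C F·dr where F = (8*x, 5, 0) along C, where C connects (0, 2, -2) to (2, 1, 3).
11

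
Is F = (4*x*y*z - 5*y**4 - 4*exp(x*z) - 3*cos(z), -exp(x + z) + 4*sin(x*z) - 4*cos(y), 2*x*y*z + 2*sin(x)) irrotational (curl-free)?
No, ∇×F = (2*x*z - 4*x*cos(x*z) + exp(x + z), 4*x*y - 4*x*exp(x*z) - 2*y*z + 3*sin(z) - 2*cos(x), -4*x*z + 20*y**3 + 4*z*cos(x*z) - exp(x + z))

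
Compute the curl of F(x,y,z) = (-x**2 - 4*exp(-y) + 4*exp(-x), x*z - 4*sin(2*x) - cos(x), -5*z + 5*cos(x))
(-x, 5*sin(x), z + sin(x) - 8*cos(2*x) - 4*exp(-y))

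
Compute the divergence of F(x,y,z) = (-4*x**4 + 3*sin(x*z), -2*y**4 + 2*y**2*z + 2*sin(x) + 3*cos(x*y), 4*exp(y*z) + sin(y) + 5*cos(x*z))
-16*x**3 - 3*x*sin(x*y) - 5*x*sin(x*z) - 8*y**3 + 4*y*z + 4*y*exp(y*z) + 3*z*cos(x*z)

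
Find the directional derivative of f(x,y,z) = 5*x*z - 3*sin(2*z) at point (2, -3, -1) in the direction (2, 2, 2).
sqrt(3)*(5 - 6*cos(2))/3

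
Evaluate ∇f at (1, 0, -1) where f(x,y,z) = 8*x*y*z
(0, -8, 0)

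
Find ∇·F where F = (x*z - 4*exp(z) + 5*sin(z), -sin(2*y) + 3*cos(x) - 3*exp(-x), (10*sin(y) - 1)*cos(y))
z - 2*cos(2*y)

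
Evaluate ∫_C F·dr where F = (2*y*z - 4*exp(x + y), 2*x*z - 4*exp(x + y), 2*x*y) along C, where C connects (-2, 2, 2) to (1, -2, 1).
16 - 4*exp(-1)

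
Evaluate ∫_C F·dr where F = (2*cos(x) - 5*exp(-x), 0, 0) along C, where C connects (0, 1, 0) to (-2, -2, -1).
-5 - 2*sin(2) + 5*exp(2)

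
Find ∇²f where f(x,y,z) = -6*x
0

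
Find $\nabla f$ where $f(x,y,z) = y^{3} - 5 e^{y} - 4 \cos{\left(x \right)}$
(4*sin(x), 3*y**2 - 5*exp(y), 0)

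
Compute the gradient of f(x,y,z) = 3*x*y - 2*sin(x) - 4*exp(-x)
(3*y - 2*cos(x) + 4*exp(-x), 3*x, 0)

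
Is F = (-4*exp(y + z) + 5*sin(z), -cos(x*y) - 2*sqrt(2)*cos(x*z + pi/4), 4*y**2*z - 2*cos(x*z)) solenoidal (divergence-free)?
No, ∇·F = x*sin(x*y) + 2*x*sin(x*z) + 4*y**2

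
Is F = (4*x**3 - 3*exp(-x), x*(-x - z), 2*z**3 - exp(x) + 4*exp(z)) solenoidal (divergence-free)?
No, ∇·F = 12*x**2 + 6*z**2 + 4*exp(z) + 3*exp(-x)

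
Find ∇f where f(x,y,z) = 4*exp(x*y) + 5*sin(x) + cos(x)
(4*y*exp(x*y) - sin(x) + 5*cos(x), 4*x*exp(x*y), 0)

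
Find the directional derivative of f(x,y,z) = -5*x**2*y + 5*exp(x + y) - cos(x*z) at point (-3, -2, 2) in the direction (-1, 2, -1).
sqrt(6)*(-30*exp(5) + 5 - exp(5)*sin(6))*exp(-5)/6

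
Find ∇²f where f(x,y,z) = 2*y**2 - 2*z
4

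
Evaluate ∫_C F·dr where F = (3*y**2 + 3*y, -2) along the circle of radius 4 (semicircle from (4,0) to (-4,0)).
-256 - 24*pi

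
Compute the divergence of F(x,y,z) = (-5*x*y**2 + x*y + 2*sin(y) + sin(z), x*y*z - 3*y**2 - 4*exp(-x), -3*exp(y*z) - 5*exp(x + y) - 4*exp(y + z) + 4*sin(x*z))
x*z + 4*x*cos(x*z) - 5*y**2 - 3*y*exp(y*z) - 5*y - 4*exp(y + z)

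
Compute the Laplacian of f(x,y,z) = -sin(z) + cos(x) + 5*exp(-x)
sin(z) - cos(x) + 5*exp(-x)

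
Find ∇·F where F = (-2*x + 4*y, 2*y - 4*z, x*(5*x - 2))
0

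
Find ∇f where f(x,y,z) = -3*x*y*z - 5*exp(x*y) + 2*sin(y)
(y*(-3*z - 5*exp(x*y)), -3*x*z - 5*x*exp(x*y) + 2*cos(y), -3*x*y)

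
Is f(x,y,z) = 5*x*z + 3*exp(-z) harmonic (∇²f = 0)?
No, ∇²f = 3*exp(-z)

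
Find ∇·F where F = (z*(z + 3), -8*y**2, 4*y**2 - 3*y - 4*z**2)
-16*y - 8*z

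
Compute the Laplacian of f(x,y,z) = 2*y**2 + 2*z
4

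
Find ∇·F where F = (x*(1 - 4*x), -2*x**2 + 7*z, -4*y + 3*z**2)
-8*x + 6*z + 1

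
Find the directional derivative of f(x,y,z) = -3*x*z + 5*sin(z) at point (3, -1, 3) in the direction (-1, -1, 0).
9*sqrt(2)/2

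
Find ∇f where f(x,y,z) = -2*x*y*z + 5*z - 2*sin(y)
(-2*y*z, -2*x*z - 2*cos(y), -2*x*y + 5)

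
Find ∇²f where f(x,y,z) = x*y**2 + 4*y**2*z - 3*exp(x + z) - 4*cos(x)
2*x + 8*z - 6*exp(x + z) + 4*cos(x)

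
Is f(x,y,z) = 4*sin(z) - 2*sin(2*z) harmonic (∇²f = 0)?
No, ∇²f = 4*(4*cos(z) - 1)*sin(z)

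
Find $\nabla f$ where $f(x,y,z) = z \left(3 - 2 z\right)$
(0, 0, 3 - 4*z)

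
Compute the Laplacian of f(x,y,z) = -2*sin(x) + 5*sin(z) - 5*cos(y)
2*sin(x) - 5*sin(z) + 5*cos(y)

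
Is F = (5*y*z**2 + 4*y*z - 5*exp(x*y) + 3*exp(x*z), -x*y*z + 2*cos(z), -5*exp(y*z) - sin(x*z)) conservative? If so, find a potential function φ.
No, ∇×F = (x*y - 5*z*exp(y*z) + 2*sin(z), 3*x*exp(x*z) + 10*y*z + 4*y + z*cos(x*z), 5*x*exp(x*y) - y*z - 5*z**2 - 4*z) ≠ 0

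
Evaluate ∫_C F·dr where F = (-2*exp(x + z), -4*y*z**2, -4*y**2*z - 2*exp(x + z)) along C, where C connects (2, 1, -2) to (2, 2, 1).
2 - 2*exp(3)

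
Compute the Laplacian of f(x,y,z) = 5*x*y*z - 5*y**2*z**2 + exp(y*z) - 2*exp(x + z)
y**2*exp(y*z) - 10*y**2 + z**2*(exp(y*z) - 10) - 4*exp(x + z)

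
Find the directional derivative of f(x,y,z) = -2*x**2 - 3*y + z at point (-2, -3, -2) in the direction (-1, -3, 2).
3*sqrt(14)/14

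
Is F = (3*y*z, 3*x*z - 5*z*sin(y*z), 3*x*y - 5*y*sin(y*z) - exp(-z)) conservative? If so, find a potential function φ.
Yes, F is conservative. φ = 3*x*y*z + 5*cos(y*z) + exp(-z)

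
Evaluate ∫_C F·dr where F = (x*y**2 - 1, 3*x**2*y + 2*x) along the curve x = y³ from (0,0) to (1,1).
1/4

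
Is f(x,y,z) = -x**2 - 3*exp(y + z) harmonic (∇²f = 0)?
No, ∇²f = -6*exp(y + z) - 2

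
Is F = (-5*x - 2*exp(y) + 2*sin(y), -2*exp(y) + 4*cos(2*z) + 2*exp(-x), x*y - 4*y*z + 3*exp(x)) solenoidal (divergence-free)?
No, ∇·F = -4*y - 2*exp(y) - 5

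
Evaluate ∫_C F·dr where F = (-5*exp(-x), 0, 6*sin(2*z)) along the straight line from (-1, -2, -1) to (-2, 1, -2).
-5*E + 3*cos(2) - 3*cos(4) + 5*exp(2)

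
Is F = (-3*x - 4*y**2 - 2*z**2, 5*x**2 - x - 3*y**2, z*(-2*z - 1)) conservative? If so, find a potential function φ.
No, ∇×F = (0, -4*z, 10*x + 8*y - 1) ≠ 0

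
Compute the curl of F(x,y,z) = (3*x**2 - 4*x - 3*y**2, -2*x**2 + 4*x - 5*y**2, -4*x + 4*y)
(4, 4, -4*x + 6*y + 4)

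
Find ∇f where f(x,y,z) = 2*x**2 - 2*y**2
(4*x, -4*y, 0)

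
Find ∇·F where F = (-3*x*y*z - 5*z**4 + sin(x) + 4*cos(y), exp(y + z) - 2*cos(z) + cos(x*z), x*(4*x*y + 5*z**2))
10*x*z - 3*y*z + exp(y + z) + cos(x)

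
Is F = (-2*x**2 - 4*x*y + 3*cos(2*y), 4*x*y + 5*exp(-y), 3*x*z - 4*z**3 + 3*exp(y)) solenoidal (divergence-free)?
No, ∇·F = 3*x - 4*y - 12*z**2 - 5*exp(-y)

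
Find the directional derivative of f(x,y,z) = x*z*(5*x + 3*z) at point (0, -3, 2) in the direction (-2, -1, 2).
-8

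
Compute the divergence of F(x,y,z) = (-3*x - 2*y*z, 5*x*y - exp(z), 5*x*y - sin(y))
5*x - 3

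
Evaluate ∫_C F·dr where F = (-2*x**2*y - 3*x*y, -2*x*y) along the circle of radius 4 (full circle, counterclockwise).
128*pi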